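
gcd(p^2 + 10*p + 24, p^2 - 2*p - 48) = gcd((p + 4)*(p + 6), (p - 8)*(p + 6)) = p + 6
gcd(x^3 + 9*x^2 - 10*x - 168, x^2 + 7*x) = x + 7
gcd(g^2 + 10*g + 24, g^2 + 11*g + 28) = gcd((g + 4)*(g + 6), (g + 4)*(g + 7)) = g + 4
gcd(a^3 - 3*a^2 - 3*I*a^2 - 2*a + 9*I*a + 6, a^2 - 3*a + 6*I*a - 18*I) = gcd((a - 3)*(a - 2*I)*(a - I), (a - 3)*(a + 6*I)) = a - 3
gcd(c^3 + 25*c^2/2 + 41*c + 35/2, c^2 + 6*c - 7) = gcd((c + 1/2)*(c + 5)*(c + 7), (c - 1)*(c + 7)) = c + 7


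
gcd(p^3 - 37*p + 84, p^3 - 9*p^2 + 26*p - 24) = p^2 - 7*p + 12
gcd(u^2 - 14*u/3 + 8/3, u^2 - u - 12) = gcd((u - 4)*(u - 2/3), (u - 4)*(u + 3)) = u - 4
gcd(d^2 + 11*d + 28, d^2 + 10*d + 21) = d + 7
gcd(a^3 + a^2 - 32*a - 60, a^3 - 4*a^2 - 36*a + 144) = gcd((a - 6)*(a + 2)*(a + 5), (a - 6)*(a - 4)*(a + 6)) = a - 6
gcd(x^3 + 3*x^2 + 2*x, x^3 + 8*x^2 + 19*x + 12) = x + 1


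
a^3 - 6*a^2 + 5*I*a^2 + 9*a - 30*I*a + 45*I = (a - 3)^2*(a + 5*I)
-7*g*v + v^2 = v*(-7*g + v)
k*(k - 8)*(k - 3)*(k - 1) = k^4 - 12*k^3 + 35*k^2 - 24*k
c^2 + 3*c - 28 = (c - 4)*(c + 7)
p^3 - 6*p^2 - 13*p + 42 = (p - 7)*(p - 2)*(p + 3)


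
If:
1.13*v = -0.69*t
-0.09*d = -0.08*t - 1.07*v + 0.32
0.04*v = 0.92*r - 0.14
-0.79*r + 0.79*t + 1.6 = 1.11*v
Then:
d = 2.78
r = 0.18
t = -0.99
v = 0.61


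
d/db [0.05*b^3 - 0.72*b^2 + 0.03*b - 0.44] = 0.15*b^2 - 1.44*b + 0.03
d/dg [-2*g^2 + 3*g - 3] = 3 - 4*g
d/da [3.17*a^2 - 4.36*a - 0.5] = 6.34*a - 4.36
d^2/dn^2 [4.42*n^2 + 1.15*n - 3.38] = 8.84000000000000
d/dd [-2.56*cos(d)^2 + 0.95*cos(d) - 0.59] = (5.12*cos(d) - 0.95)*sin(d)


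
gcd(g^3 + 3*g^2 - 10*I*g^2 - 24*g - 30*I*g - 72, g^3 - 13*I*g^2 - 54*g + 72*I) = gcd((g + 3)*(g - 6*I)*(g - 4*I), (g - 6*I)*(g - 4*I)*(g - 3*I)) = g^2 - 10*I*g - 24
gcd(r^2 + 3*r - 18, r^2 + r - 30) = r + 6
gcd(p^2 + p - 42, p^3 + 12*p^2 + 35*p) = p + 7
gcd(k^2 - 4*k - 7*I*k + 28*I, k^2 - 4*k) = k - 4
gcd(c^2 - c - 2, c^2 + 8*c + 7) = c + 1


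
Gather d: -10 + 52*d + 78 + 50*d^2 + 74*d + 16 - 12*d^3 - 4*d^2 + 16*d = -12*d^3 + 46*d^2 + 142*d + 84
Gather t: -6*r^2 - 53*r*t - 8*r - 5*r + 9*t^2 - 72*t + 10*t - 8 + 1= -6*r^2 - 13*r + 9*t^2 + t*(-53*r - 62) - 7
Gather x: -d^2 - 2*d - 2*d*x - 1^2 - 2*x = -d^2 - 2*d + x*(-2*d - 2) - 1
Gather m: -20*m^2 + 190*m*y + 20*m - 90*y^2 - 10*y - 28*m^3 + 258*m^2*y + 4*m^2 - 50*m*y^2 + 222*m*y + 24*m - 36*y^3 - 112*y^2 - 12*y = -28*m^3 + m^2*(258*y - 16) + m*(-50*y^2 + 412*y + 44) - 36*y^3 - 202*y^2 - 22*y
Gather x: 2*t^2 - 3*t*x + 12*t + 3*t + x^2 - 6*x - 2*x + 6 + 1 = 2*t^2 + 15*t + x^2 + x*(-3*t - 8) + 7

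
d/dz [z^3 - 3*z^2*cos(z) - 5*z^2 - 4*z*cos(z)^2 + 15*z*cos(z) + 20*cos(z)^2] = 3*z^2*sin(z) + 3*z^2 - 15*z*sin(z) + 4*z*sin(2*z) - 6*z*cos(z) - 10*z - 20*sin(2*z) - 4*cos(z)^2 + 15*cos(z)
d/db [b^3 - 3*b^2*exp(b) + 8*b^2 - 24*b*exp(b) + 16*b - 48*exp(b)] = -3*b^2*exp(b) + 3*b^2 - 30*b*exp(b) + 16*b - 72*exp(b) + 16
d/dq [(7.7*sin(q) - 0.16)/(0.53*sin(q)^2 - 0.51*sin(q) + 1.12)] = (-4.081*sin(q)^2 + 0.1696*sin(q) + 8.5424)*cos(q)/(0.2809*sin(q)^4 - 0.5406*sin(q)^3 + 1.4473*sin(q)^2 - 1.1424*sin(q) + 1.2544)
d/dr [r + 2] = 1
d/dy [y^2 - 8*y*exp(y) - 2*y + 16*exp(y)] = -8*y*exp(y) + 2*y + 8*exp(y) - 2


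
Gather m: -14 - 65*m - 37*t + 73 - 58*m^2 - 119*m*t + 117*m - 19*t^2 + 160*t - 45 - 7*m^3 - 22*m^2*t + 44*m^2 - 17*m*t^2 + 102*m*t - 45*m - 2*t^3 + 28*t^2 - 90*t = -7*m^3 + m^2*(-22*t - 14) + m*(-17*t^2 - 17*t + 7) - 2*t^3 + 9*t^2 + 33*t + 14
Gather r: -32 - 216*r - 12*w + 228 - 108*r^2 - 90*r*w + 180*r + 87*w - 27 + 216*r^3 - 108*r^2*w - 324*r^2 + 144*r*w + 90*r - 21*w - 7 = 216*r^3 + r^2*(-108*w - 432) + r*(54*w + 54) + 54*w + 162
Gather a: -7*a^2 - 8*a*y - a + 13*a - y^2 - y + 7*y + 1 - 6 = -7*a^2 + a*(12 - 8*y) - y^2 + 6*y - 5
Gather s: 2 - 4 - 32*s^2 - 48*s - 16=-32*s^2 - 48*s - 18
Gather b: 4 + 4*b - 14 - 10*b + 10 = -6*b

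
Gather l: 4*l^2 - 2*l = 4*l^2 - 2*l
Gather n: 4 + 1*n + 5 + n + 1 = 2*n + 10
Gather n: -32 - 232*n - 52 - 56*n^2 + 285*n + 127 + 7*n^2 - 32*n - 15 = -49*n^2 + 21*n + 28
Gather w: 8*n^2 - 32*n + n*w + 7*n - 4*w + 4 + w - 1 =8*n^2 - 25*n + w*(n - 3) + 3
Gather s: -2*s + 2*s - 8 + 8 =0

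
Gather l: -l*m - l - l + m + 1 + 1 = l*(-m - 2) + m + 2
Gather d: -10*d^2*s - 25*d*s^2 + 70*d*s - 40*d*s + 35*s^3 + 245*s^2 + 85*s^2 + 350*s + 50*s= -10*d^2*s + d*(-25*s^2 + 30*s) + 35*s^3 + 330*s^2 + 400*s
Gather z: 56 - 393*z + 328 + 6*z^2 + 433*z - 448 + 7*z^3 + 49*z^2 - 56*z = 7*z^3 + 55*z^2 - 16*z - 64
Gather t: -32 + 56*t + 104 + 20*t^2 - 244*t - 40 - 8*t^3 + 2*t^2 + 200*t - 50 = -8*t^3 + 22*t^2 + 12*t - 18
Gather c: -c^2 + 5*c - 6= -c^2 + 5*c - 6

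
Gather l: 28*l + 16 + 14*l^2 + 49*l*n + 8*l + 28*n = 14*l^2 + l*(49*n + 36) + 28*n + 16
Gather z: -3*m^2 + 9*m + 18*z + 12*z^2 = -3*m^2 + 9*m + 12*z^2 + 18*z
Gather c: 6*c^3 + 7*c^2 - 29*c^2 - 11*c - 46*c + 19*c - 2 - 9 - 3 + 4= 6*c^3 - 22*c^2 - 38*c - 10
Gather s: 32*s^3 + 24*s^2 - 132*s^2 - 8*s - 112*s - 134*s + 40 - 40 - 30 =32*s^3 - 108*s^2 - 254*s - 30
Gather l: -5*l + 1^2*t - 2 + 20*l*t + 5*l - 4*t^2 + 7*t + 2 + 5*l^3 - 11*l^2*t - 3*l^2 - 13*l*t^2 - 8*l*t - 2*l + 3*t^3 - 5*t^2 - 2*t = 5*l^3 + l^2*(-11*t - 3) + l*(-13*t^2 + 12*t - 2) + 3*t^3 - 9*t^2 + 6*t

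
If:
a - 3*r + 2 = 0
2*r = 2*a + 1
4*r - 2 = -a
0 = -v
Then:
No Solution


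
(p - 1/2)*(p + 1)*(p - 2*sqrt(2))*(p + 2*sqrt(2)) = p^4 + p^3/2 - 17*p^2/2 - 4*p + 4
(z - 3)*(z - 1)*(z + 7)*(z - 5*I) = z^4 + 3*z^3 - 5*I*z^3 - 25*z^2 - 15*I*z^2 + 21*z + 125*I*z - 105*I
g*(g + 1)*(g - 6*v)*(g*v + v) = g^4*v - 6*g^3*v^2 + 2*g^3*v - 12*g^2*v^2 + g^2*v - 6*g*v^2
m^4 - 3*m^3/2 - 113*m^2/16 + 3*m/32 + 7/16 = (m - 7/2)*(m - 1/4)*(m + 1/4)*(m + 2)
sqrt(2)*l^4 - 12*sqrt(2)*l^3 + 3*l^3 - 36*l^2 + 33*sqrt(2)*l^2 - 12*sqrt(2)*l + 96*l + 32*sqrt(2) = (l - 8)*(l - 4)*(l + sqrt(2))*(sqrt(2)*l + 1)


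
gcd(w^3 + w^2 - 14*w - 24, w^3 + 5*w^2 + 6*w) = w^2 + 5*w + 6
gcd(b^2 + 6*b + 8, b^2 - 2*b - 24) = b + 4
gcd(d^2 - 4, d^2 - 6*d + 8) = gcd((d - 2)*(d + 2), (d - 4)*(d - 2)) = d - 2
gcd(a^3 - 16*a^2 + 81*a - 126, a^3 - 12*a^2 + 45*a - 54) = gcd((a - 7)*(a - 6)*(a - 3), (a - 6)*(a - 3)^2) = a^2 - 9*a + 18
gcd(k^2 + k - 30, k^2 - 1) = 1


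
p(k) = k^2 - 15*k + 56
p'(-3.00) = -21.00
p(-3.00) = 110.00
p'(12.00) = 9.00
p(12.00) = 20.00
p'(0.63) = -13.74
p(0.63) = 46.95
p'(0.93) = -13.14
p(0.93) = 42.91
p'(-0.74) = -16.48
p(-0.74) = 67.65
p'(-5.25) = -25.50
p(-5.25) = 162.31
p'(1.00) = -13.00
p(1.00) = 42.00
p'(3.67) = -7.66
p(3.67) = 14.42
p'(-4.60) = -24.20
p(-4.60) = 146.16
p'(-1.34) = -17.68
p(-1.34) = 77.90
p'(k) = 2*k - 15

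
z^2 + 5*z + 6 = (z + 2)*(z + 3)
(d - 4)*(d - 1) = d^2 - 5*d + 4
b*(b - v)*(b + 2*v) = b^3 + b^2*v - 2*b*v^2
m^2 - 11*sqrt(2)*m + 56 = (m - 7*sqrt(2))*(m - 4*sqrt(2))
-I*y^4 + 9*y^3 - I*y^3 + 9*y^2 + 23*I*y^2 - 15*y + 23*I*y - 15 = (y + I)*(y + 3*I)*(y + 5*I)*(-I*y - I)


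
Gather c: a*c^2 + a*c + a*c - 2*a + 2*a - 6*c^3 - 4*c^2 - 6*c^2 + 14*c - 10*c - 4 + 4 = -6*c^3 + c^2*(a - 10) + c*(2*a + 4)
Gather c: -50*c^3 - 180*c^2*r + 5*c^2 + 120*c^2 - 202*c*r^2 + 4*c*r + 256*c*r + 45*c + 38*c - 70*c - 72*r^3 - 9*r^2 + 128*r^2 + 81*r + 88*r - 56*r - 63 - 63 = -50*c^3 + c^2*(125 - 180*r) + c*(-202*r^2 + 260*r + 13) - 72*r^3 + 119*r^2 + 113*r - 126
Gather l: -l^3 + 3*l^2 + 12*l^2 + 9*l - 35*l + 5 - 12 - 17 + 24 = -l^3 + 15*l^2 - 26*l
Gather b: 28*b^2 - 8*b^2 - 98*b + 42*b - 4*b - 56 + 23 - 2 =20*b^2 - 60*b - 35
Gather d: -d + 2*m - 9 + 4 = -d + 2*m - 5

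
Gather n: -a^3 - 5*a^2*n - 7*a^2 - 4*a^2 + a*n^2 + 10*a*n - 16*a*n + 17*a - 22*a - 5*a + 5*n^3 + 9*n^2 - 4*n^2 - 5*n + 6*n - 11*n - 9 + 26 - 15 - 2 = -a^3 - 11*a^2 - 10*a + 5*n^3 + n^2*(a + 5) + n*(-5*a^2 - 6*a - 10)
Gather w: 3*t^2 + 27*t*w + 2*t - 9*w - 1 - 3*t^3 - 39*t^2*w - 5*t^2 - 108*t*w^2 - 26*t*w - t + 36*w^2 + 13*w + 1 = -3*t^3 - 2*t^2 + t + w^2*(36 - 108*t) + w*(-39*t^2 + t + 4)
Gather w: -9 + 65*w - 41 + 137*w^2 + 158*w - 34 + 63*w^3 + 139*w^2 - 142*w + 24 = 63*w^3 + 276*w^2 + 81*w - 60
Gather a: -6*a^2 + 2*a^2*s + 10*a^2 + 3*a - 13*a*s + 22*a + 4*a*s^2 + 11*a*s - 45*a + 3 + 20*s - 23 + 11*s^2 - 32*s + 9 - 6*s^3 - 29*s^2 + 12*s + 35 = a^2*(2*s + 4) + a*(4*s^2 - 2*s - 20) - 6*s^3 - 18*s^2 + 24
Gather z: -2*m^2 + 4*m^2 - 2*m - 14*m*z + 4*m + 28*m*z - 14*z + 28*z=2*m^2 + 2*m + z*(14*m + 14)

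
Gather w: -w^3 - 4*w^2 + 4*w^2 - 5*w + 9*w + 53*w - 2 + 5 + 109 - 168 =-w^3 + 57*w - 56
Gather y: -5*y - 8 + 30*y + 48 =25*y + 40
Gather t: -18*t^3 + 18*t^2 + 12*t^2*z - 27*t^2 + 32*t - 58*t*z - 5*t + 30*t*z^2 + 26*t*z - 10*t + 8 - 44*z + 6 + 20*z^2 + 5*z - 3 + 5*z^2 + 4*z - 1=-18*t^3 + t^2*(12*z - 9) + t*(30*z^2 - 32*z + 17) + 25*z^2 - 35*z + 10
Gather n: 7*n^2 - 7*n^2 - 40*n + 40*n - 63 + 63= 0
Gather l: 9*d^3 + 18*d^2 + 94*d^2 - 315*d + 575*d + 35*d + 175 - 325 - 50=9*d^3 + 112*d^2 + 295*d - 200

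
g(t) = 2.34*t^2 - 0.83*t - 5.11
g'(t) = 4.68*t - 0.83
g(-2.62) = 13.13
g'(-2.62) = -13.09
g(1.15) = -2.97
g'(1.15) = 4.55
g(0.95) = -3.79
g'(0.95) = 3.62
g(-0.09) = -5.02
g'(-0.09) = -1.25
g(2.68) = 9.47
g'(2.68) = 11.71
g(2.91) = 12.29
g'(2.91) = 12.79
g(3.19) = 16.05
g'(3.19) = 14.10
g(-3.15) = 20.72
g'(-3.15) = -15.57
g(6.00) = 74.15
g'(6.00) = 27.25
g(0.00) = -5.11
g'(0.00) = -0.83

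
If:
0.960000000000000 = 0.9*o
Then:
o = 1.07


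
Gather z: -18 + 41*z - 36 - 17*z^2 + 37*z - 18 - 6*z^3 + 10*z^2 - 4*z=-6*z^3 - 7*z^2 + 74*z - 72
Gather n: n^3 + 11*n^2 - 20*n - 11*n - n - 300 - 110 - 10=n^3 + 11*n^2 - 32*n - 420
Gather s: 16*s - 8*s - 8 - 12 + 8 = 8*s - 12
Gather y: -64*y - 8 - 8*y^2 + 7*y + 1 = -8*y^2 - 57*y - 7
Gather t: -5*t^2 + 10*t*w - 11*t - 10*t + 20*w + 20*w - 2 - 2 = -5*t^2 + t*(10*w - 21) + 40*w - 4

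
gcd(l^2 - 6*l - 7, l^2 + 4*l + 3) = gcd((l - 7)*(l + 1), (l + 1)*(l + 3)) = l + 1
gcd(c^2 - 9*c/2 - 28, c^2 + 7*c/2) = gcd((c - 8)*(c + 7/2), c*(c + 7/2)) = c + 7/2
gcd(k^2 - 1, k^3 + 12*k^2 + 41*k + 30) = k + 1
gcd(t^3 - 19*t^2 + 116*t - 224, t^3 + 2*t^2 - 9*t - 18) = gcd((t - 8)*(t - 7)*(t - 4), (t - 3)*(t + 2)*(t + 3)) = 1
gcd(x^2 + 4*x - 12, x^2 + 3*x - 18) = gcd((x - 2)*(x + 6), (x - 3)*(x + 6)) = x + 6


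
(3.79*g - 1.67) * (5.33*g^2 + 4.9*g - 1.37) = 20.2007*g^3 + 9.6699*g^2 - 13.3753*g + 2.2879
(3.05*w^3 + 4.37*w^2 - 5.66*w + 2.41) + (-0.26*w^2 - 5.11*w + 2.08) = 3.05*w^3 + 4.11*w^2 - 10.77*w + 4.49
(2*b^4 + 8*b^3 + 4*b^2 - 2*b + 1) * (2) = 4*b^4 + 16*b^3 + 8*b^2 - 4*b + 2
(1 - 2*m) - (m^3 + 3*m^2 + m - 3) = -m^3 - 3*m^2 - 3*m + 4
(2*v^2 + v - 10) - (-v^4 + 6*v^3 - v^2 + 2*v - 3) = v^4 - 6*v^3 + 3*v^2 - v - 7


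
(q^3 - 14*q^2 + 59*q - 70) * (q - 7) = q^4 - 21*q^3 + 157*q^2 - 483*q + 490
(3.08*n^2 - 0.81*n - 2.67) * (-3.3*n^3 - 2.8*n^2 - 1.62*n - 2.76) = -10.164*n^5 - 5.951*n^4 + 6.0894*n^3 + 0.287399999999999*n^2 + 6.561*n + 7.3692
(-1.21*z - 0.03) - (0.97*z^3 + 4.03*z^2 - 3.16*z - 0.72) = -0.97*z^3 - 4.03*z^2 + 1.95*z + 0.69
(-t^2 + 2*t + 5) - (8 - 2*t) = -t^2 + 4*t - 3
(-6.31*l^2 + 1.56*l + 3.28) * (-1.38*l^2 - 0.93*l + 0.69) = 8.7078*l^4 + 3.7155*l^3 - 10.3311*l^2 - 1.974*l + 2.2632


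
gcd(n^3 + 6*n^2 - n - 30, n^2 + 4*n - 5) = n + 5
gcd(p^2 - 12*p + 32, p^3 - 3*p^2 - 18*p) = 1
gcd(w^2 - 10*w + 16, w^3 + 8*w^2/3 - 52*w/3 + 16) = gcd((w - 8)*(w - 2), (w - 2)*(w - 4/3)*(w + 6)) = w - 2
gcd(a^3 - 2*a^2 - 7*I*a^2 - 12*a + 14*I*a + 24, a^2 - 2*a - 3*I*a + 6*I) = a^2 + a*(-2 - 3*I) + 6*I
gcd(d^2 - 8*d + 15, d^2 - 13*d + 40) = d - 5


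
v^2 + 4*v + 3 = (v + 1)*(v + 3)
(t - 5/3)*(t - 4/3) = t^2 - 3*t + 20/9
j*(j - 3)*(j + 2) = j^3 - j^2 - 6*j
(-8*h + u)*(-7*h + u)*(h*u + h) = 56*h^3*u + 56*h^3 - 15*h^2*u^2 - 15*h^2*u + h*u^3 + h*u^2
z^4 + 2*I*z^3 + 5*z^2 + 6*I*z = z*(z - 2*I)*(z + I)*(z + 3*I)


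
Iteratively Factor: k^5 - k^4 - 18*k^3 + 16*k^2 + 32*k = (k + 4)*(k^4 - 5*k^3 + 2*k^2 + 8*k) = (k + 1)*(k + 4)*(k^3 - 6*k^2 + 8*k) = (k - 4)*(k + 1)*(k + 4)*(k^2 - 2*k) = k*(k - 4)*(k + 1)*(k + 4)*(k - 2)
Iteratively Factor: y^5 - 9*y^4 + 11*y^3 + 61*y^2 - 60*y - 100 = (y - 5)*(y^4 - 4*y^3 - 9*y^2 + 16*y + 20) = (y - 5)^2*(y^3 + y^2 - 4*y - 4) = (y - 5)^2*(y - 2)*(y^2 + 3*y + 2) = (y - 5)^2*(y - 2)*(y + 1)*(y + 2)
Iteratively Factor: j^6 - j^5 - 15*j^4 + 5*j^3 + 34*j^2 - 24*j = (j - 1)*(j^5 - 15*j^3 - 10*j^2 + 24*j) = (j - 1)*(j + 3)*(j^4 - 3*j^3 - 6*j^2 + 8*j) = (j - 1)^2*(j + 3)*(j^3 - 2*j^2 - 8*j) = (j - 4)*(j - 1)^2*(j + 3)*(j^2 + 2*j) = (j - 4)*(j - 1)^2*(j + 2)*(j + 3)*(j)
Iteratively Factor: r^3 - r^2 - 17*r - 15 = (r + 3)*(r^2 - 4*r - 5) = (r + 1)*(r + 3)*(r - 5)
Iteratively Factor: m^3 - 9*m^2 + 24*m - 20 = (m - 5)*(m^2 - 4*m + 4) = (m - 5)*(m - 2)*(m - 2)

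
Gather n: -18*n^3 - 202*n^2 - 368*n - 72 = -18*n^3 - 202*n^2 - 368*n - 72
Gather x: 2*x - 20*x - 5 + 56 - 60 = -18*x - 9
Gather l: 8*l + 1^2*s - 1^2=8*l + s - 1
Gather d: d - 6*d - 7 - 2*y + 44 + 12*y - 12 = -5*d + 10*y + 25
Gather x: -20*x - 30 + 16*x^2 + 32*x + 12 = 16*x^2 + 12*x - 18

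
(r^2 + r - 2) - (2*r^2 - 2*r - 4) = -r^2 + 3*r + 2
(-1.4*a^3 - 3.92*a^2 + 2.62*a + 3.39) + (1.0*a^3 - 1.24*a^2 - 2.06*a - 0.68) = -0.4*a^3 - 5.16*a^2 + 0.56*a + 2.71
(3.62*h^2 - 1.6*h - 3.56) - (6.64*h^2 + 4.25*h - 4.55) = -3.02*h^2 - 5.85*h + 0.99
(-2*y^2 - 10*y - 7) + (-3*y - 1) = -2*y^2 - 13*y - 8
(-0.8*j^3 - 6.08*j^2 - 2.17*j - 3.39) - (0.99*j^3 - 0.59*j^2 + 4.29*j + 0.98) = -1.79*j^3 - 5.49*j^2 - 6.46*j - 4.37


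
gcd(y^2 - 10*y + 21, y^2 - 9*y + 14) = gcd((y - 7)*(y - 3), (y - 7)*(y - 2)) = y - 7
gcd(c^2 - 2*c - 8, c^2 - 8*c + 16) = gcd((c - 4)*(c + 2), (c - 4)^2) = c - 4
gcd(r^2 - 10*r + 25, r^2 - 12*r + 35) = r - 5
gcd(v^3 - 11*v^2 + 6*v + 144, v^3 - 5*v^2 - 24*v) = v^2 - 5*v - 24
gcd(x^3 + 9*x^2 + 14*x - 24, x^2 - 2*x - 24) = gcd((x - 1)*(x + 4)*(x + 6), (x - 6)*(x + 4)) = x + 4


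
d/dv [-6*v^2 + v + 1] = 1 - 12*v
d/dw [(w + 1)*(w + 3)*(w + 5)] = 3*w^2 + 18*w + 23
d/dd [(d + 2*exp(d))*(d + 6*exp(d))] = 8*d*exp(d) + 2*d + 24*exp(2*d) + 8*exp(d)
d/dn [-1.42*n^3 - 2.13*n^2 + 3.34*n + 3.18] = -4.26*n^2 - 4.26*n + 3.34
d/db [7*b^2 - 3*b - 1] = 14*b - 3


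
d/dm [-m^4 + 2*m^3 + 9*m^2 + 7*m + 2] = -4*m^3 + 6*m^2 + 18*m + 7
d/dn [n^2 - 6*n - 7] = 2*n - 6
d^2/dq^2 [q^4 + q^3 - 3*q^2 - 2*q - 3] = 12*q^2 + 6*q - 6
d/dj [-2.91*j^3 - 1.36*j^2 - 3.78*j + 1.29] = -8.73*j^2 - 2.72*j - 3.78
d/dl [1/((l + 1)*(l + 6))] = (-2*l - 7)/(l^4 + 14*l^3 + 61*l^2 + 84*l + 36)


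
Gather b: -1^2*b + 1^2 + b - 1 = 0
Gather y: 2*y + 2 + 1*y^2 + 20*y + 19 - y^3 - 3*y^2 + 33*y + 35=-y^3 - 2*y^2 + 55*y + 56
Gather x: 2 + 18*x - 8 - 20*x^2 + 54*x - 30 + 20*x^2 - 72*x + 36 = 0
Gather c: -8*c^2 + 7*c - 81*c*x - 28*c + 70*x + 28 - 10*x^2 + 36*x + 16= -8*c^2 + c*(-81*x - 21) - 10*x^2 + 106*x + 44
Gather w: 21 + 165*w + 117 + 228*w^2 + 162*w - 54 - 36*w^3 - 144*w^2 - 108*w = -36*w^3 + 84*w^2 + 219*w + 84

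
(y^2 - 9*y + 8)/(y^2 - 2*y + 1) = (y - 8)/(y - 1)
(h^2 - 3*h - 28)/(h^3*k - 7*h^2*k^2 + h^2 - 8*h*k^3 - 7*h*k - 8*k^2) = (-h^2 + 3*h + 28)/(-h^3*k + 7*h^2*k^2 - h^2 + 8*h*k^3 + 7*h*k + 8*k^2)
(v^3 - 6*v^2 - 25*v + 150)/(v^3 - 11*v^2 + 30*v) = (v + 5)/v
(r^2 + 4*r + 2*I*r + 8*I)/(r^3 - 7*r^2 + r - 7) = (r^2 + 2*r*(2 + I) + 8*I)/(r^3 - 7*r^2 + r - 7)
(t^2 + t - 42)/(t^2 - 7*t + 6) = (t + 7)/(t - 1)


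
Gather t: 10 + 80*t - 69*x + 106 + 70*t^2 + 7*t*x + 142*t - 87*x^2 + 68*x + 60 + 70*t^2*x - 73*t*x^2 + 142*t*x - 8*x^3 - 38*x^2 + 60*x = t^2*(70*x + 70) + t*(-73*x^2 + 149*x + 222) - 8*x^3 - 125*x^2 + 59*x + 176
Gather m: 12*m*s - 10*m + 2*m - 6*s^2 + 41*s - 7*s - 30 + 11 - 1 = m*(12*s - 8) - 6*s^2 + 34*s - 20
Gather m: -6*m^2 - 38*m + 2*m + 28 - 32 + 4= -6*m^2 - 36*m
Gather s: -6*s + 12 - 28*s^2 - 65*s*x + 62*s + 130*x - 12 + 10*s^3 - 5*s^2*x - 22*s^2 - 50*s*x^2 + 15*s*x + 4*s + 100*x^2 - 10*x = 10*s^3 + s^2*(-5*x - 50) + s*(-50*x^2 - 50*x + 60) + 100*x^2 + 120*x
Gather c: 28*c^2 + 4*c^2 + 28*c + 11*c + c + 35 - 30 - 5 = 32*c^2 + 40*c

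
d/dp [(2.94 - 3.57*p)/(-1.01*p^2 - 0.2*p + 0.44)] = (-3.6057*p^2 + 5.9388*p - 0.9828)/(1.0201*p^4 + 0.404*p^3 - 0.8488*p^2 - 0.176*p + 0.1936)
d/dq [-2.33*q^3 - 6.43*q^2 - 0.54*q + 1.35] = -6.99*q^2 - 12.86*q - 0.54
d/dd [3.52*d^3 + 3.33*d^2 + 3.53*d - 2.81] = 10.56*d^2 + 6.66*d + 3.53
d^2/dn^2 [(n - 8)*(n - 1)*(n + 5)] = 6*n - 8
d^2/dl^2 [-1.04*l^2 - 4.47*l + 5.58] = -2.08000000000000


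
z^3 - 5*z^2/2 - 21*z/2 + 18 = (z - 4)*(z - 3/2)*(z + 3)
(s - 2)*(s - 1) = s^2 - 3*s + 2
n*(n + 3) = n^2 + 3*n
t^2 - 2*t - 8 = (t - 4)*(t + 2)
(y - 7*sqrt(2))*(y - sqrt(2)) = y^2 - 8*sqrt(2)*y + 14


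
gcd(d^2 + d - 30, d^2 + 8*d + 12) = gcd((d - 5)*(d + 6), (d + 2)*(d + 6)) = d + 6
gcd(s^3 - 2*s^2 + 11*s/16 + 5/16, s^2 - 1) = s - 1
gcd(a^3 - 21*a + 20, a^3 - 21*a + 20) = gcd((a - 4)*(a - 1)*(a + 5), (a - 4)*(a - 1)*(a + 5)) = a^3 - 21*a + 20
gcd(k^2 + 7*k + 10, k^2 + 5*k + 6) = k + 2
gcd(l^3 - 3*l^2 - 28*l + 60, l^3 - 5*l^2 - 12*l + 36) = l^2 - 8*l + 12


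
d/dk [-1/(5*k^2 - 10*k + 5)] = 2*(k - 1)/(5*(k^2 - 2*k + 1)^2)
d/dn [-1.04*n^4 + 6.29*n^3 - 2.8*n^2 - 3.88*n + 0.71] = -4.16*n^3 + 18.87*n^2 - 5.6*n - 3.88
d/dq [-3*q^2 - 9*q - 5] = -6*q - 9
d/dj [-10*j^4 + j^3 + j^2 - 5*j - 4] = -40*j^3 + 3*j^2 + 2*j - 5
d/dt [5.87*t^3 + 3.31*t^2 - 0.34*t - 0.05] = 17.61*t^2 + 6.62*t - 0.34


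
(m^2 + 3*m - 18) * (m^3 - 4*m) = m^5 + 3*m^4 - 22*m^3 - 12*m^2 + 72*m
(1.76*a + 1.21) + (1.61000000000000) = 1.76*a + 2.82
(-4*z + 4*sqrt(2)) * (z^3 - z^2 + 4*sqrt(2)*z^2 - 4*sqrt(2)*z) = -4*z^4 - 12*sqrt(2)*z^3 + 4*z^3 + 12*sqrt(2)*z^2 + 32*z^2 - 32*z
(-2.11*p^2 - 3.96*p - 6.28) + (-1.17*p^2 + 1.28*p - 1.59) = -3.28*p^2 - 2.68*p - 7.87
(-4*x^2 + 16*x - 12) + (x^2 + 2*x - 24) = -3*x^2 + 18*x - 36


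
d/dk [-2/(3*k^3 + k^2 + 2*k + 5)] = 2*(9*k^2 + 2*k + 2)/(3*k^3 + k^2 + 2*k + 5)^2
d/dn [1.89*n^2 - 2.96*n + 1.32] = 3.78*n - 2.96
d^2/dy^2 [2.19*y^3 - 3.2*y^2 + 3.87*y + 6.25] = 13.14*y - 6.4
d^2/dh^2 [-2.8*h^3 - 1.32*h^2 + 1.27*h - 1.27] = -16.8*h - 2.64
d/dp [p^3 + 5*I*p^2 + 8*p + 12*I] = 3*p^2 + 10*I*p + 8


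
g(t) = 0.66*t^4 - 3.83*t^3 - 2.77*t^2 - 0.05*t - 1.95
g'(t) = 2.64*t^3 - 11.49*t^2 - 5.54*t - 0.05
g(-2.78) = 98.49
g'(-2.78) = -130.17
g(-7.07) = 2862.44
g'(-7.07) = -1468.17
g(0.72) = -4.67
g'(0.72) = -9.01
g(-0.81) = -1.41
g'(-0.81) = -4.50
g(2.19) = -40.39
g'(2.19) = -39.56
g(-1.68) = 13.73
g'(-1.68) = -35.69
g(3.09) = -81.38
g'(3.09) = -48.99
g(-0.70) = -1.80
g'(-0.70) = -2.71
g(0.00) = -1.95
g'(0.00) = -0.05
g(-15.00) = 45714.30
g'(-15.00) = -11412.20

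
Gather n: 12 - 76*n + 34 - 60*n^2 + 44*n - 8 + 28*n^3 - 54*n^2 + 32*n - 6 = 28*n^3 - 114*n^2 + 32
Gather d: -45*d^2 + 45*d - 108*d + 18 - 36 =-45*d^2 - 63*d - 18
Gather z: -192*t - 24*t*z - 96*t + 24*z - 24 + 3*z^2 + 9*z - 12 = -288*t + 3*z^2 + z*(33 - 24*t) - 36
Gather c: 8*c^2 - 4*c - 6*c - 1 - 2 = 8*c^2 - 10*c - 3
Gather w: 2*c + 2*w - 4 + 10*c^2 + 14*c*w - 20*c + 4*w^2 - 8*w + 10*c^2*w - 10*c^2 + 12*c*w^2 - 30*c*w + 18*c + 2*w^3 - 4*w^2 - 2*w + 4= 12*c*w^2 + 2*w^3 + w*(10*c^2 - 16*c - 8)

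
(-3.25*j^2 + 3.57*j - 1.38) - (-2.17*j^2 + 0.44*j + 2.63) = -1.08*j^2 + 3.13*j - 4.01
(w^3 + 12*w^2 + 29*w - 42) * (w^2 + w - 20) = w^5 + 13*w^4 + 21*w^3 - 253*w^2 - 622*w + 840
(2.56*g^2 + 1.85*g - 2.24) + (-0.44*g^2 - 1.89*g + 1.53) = 2.12*g^2 - 0.0399999999999998*g - 0.71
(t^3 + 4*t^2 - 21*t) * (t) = t^4 + 4*t^3 - 21*t^2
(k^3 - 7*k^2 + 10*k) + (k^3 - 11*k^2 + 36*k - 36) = 2*k^3 - 18*k^2 + 46*k - 36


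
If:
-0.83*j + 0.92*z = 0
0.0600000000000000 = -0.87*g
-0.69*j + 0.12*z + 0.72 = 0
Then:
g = -0.07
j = 1.24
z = 1.12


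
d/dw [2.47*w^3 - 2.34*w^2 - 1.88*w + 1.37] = 7.41*w^2 - 4.68*w - 1.88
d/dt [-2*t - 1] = -2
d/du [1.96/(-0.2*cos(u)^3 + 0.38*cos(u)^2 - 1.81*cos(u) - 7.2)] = (-1.176*cos(u)^2 + 1.4896*cos(u) - 3.5476)*sin(u)/(0.2*cos(u)^3 - 0.38*cos(u)^2 + 1.81*cos(u) + 7.2)^2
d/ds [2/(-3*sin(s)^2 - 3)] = 8*sin(2*s)/(3*(3 - cos(2*s))^2)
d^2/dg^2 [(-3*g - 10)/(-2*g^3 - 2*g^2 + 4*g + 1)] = 4*(18*g^5 + 138*g^4 + 178*g^3 - 42*g^2 - 81*g + 84)/(8*g^9 + 24*g^8 - 24*g^7 - 100*g^6 + 24*g^5 + 132*g^4 - 10*g^3 - 42*g^2 - 12*g - 1)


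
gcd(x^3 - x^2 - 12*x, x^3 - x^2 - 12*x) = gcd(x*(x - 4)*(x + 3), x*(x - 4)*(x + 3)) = x^3 - x^2 - 12*x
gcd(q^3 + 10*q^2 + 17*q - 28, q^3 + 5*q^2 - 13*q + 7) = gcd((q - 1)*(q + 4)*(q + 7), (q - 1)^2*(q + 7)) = q^2 + 6*q - 7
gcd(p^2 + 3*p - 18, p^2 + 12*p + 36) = p + 6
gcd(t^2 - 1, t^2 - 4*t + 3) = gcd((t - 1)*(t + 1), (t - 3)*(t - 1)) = t - 1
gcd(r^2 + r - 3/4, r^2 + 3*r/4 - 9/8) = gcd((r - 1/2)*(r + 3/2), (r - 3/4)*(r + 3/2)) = r + 3/2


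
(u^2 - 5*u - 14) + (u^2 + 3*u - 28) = 2*u^2 - 2*u - 42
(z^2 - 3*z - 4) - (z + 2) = z^2 - 4*z - 6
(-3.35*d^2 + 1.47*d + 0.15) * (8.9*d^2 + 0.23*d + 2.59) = -29.815*d^4 + 12.3125*d^3 - 7.0034*d^2 + 3.8418*d + 0.3885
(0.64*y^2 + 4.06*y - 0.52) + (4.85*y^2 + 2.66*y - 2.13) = 5.49*y^2 + 6.72*y - 2.65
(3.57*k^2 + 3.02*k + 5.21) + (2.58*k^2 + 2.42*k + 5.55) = 6.15*k^2 + 5.44*k + 10.76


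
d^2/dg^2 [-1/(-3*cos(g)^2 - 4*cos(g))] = (-9*(1 - cos(2*g))^2 + 45*cos(g) - 17*cos(2*g) - 9*cos(3*g) + 51)/((3*cos(g) + 4)^3*cos(g)^3)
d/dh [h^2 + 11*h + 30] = 2*h + 11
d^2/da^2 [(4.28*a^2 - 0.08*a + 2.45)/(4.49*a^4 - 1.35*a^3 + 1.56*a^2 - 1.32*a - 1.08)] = (517.711368*a^8 - 175.013016*a^7 + 951.246556*a^6 - 145.356714*a^5 + 812.98962*a^4 - 218.237424*a^3 + 249.201144*a^2 - 52.511544*a + 27.00576)/(90.518849*a^12 - 81.648405*a^11 + 118.898343*a^10 - 139.030011*a^9 + 23.998248*a^8 - 33.269508*a^7 - 7.347348*a^6 + 35.358768*a^5 + 4.433616*a^4 + 6.319728*a^3 - 0.186624*a^2 - 4.618944*a - 1.259712)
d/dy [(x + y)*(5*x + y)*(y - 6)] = 5*x^2 + 12*x*y - 36*x + 3*y^2 - 12*y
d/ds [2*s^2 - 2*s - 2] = 4*s - 2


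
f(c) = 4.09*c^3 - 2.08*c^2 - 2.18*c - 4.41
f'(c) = 12.27*c^2 - 4.16*c - 2.18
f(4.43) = 300.69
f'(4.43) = 220.19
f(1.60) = 3.53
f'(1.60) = 22.58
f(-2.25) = -56.62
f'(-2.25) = 69.30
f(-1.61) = -23.36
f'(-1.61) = 36.32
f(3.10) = 90.69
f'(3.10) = 102.84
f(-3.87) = -264.18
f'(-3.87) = 197.69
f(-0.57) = -4.60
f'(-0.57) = 4.18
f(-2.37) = -65.37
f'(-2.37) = 76.60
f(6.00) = 791.07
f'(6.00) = 414.58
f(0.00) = -4.41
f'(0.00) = -2.18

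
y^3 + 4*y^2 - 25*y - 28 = (y - 4)*(y + 1)*(y + 7)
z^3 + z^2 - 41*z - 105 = (z - 7)*(z + 3)*(z + 5)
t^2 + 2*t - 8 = (t - 2)*(t + 4)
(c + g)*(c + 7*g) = c^2 + 8*c*g + 7*g^2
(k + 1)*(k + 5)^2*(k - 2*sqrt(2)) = k^4 - 2*sqrt(2)*k^3 + 11*k^3 - 22*sqrt(2)*k^2 + 35*k^2 - 70*sqrt(2)*k + 25*k - 50*sqrt(2)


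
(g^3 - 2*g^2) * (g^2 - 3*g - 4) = g^5 - 5*g^4 + 2*g^3 + 8*g^2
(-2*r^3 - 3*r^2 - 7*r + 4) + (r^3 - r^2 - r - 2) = -r^3 - 4*r^2 - 8*r + 2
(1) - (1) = 0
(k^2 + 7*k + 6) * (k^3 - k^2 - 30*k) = k^5 + 6*k^4 - 31*k^3 - 216*k^2 - 180*k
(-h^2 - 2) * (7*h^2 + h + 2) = -7*h^4 - h^3 - 16*h^2 - 2*h - 4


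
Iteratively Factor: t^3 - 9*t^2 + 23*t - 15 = (t - 3)*(t^2 - 6*t + 5) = (t - 3)*(t - 1)*(t - 5)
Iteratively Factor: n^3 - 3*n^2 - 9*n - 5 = (n - 5)*(n^2 + 2*n + 1) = (n - 5)*(n + 1)*(n + 1)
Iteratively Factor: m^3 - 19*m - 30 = (m + 2)*(m^2 - 2*m - 15) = (m - 5)*(m + 2)*(m + 3)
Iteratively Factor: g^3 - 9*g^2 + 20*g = (g - 4)*(g^2 - 5*g) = g*(g - 4)*(g - 5)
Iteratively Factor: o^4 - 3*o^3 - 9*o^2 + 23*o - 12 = (o - 1)*(o^3 - 2*o^2 - 11*o + 12) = (o - 1)*(o + 3)*(o^2 - 5*o + 4) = (o - 4)*(o - 1)*(o + 3)*(o - 1)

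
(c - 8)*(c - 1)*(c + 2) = c^3 - 7*c^2 - 10*c + 16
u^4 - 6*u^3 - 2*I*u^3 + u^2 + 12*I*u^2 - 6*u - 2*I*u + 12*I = (u - 6)*(u - 2*I)*(u - I)*(u + I)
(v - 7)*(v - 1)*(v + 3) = v^3 - 5*v^2 - 17*v + 21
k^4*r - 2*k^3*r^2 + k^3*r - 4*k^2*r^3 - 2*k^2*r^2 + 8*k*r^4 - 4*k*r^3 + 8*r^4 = (k - 2*r)^2*(k + 2*r)*(k*r + r)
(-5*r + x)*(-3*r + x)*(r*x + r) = 15*r^3*x + 15*r^3 - 8*r^2*x^2 - 8*r^2*x + r*x^3 + r*x^2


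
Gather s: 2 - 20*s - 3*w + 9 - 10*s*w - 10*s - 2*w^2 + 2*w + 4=s*(-10*w - 30) - 2*w^2 - w + 15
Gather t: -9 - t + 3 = -t - 6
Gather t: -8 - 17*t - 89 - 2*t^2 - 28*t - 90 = -2*t^2 - 45*t - 187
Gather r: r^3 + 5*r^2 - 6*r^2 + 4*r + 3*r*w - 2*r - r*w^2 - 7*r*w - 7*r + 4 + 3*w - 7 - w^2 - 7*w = r^3 - r^2 + r*(-w^2 - 4*w - 5) - w^2 - 4*w - 3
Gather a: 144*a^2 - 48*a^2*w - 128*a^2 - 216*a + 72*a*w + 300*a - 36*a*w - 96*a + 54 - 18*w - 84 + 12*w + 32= a^2*(16 - 48*w) + a*(36*w - 12) - 6*w + 2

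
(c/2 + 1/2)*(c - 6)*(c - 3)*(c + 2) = c^4/2 - 3*c^3 - 7*c^2/2 + 18*c + 18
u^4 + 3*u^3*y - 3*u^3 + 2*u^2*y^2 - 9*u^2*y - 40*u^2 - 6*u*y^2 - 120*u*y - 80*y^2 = (u - 8)*(u + 5)*(u + y)*(u + 2*y)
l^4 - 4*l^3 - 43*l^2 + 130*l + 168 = (l - 7)*(l - 4)*(l + 1)*(l + 6)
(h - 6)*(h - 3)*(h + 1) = h^3 - 8*h^2 + 9*h + 18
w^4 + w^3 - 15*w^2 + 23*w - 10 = (w - 2)*(w - 1)^2*(w + 5)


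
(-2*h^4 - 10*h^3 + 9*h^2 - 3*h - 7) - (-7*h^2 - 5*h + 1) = -2*h^4 - 10*h^3 + 16*h^2 + 2*h - 8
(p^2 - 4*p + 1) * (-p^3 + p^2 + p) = -p^5 + 5*p^4 - 4*p^3 - 3*p^2 + p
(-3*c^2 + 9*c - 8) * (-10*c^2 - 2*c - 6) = 30*c^4 - 84*c^3 + 80*c^2 - 38*c + 48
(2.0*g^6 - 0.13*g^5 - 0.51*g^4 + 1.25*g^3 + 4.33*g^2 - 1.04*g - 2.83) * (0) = 0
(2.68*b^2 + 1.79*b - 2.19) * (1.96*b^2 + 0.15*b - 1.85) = 5.2528*b^4 + 3.9104*b^3 - 8.9819*b^2 - 3.64*b + 4.0515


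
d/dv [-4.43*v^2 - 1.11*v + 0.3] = -8.86*v - 1.11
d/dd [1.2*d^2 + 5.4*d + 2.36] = 2.4*d + 5.4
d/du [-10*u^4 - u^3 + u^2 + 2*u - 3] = -40*u^3 - 3*u^2 + 2*u + 2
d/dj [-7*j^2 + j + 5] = 1 - 14*j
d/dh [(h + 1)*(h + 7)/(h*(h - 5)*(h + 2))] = (-h^4 - 16*h^3 - 7*h^2 + 42*h + 70)/(h^2*(h^4 - 6*h^3 - 11*h^2 + 60*h + 100))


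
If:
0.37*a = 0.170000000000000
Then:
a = 0.46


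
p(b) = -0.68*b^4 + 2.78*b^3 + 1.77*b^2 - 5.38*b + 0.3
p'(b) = -2.72*b^3 + 8.34*b^2 + 3.54*b - 5.38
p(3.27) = 21.09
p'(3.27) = 0.27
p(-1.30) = 2.24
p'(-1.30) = 10.09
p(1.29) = 0.39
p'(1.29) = 7.23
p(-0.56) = 3.31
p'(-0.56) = -4.27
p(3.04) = 20.33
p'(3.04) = 6.04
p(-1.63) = -3.07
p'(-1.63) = 22.79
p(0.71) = -1.81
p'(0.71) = 0.36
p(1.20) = -0.21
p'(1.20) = 6.18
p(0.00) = 0.30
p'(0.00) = -5.38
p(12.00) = -9106.02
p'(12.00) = -3462.10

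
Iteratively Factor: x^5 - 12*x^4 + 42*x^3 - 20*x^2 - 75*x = (x - 5)*(x^4 - 7*x^3 + 7*x^2 + 15*x) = (x - 5)*(x - 3)*(x^3 - 4*x^2 - 5*x) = (x - 5)^2*(x - 3)*(x^2 + x) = x*(x - 5)^2*(x - 3)*(x + 1)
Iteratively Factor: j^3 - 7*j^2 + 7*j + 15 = (j - 5)*(j^2 - 2*j - 3) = (j - 5)*(j + 1)*(j - 3)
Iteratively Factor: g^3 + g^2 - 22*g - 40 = (g - 5)*(g^2 + 6*g + 8) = (g - 5)*(g + 2)*(g + 4)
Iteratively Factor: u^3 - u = (u)*(u^2 - 1) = u*(u + 1)*(u - 1)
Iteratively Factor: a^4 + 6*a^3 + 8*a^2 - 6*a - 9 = (a + 3)*(a^3 + 3*a^2 - a - 3) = (a + 1)*(a + 3)*(a^2 + 2*a - 3) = (a - 1)*(a + 1)*(a + 3)*(a + 3)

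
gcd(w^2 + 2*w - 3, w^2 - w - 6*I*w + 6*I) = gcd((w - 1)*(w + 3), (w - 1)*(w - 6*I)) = w - 1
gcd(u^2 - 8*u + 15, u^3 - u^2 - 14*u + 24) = u - 3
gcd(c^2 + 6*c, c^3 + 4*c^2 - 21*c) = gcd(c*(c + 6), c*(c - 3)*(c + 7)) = c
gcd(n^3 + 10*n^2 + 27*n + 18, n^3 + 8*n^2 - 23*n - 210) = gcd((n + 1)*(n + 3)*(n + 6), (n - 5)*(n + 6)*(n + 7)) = n + 6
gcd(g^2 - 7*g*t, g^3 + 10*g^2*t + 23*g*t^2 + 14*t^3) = 1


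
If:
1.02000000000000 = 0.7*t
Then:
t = 1.46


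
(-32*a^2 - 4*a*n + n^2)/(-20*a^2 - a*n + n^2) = (8*a - n)/(5*a - n)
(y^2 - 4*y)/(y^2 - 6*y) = (y - 4)/(y - 6)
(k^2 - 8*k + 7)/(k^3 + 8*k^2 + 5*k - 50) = (k^2 - 8*k + 7)/(k^3 + 8*k^2 + 5*k - 50)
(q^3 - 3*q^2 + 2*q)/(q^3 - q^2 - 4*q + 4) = q/(q + 2)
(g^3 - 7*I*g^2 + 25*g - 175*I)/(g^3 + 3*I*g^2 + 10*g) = (g^2 - 12*I*g - 35)/(g*(g - 2*I))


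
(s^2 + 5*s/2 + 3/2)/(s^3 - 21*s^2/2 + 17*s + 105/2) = (s + 1)/(s^2 - 12*s + 35)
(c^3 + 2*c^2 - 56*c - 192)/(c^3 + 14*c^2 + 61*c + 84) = (c^2 - 2*c - 48)/(c^2 + 10*c + 21)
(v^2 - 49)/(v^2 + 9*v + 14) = (v - 7)/(v + 2)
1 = 1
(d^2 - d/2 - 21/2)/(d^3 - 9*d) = (d - 7/2)/(d*(d - 3))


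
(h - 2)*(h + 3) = h^2 + h - 6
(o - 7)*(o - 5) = o^2 - 12*o + 35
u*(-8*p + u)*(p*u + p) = -8*p^2*u^2 - 8*p^2*u + p*u^3 + p*u^2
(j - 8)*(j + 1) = j^2 - 7*j - 8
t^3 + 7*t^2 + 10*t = t*(t + 2)*(t + 5)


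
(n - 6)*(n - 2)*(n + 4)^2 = n^4 - 36*n^2 - 32*n + 192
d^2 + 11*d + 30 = (d + 5)*(d + 6)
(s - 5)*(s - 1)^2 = s^3 - 7*s^2 + 11*s - 5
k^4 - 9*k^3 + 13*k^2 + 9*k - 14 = (k - 7)*(k - 2)*(k - 1)*(k + 1)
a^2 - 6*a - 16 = (a - 8)*(a + 2)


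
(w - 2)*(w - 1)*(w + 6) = w^3 + 3*w^2 - 16*w + 12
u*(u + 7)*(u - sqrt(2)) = u^3 - sqrt(2)*u^2 + 7*u^2 - 7*sqrt(2)*u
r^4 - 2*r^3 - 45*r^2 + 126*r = r*(r - 6)*(r - 3)*(r + 7)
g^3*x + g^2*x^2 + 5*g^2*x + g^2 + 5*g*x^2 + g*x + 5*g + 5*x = (g + 5)*(g + x)*(g*x + 1)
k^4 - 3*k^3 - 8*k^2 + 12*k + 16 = (k - 4)*(k - 2)*(k + 1)*(k + 2)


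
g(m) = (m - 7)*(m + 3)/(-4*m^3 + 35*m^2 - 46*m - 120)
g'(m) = (m - 7)*(m + 3)*(12*m^2 - 70*m + 46)/(-4*m^3 + 35*m^2 - 46*m - 120)^2 + (m - 7)/(-4*m^3 + 35*m^2 - 46*m - 120) + (m + 3)/(-4*m^3 + 35*m^2 - 46*m - 120)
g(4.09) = -5.62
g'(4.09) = 61.68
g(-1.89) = -0.08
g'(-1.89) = -0.22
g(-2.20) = -0.04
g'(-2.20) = -0.09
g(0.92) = 0.18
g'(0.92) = 0.03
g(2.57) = 0.33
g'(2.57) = 0.22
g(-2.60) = -0.01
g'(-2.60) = -0.04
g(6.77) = 0.03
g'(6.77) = -0.20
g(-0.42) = 0.20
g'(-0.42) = -0.12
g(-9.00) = 0.02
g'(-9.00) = 0.00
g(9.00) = -0.04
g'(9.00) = 0.00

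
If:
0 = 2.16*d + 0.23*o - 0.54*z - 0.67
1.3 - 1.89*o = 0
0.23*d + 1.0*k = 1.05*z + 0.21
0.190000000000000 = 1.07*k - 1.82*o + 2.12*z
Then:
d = 0.34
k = 0.55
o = 0.69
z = 0.40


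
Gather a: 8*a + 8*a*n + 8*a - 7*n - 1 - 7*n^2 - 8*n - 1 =a*(8*n + 16) - 7*n^2 - 15*n - 2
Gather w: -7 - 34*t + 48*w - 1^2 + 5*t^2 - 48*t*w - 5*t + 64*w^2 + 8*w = 5*t^2 - 39*t + 64*w^2 + w*(56 - 48*t) - 8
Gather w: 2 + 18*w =18*w + 2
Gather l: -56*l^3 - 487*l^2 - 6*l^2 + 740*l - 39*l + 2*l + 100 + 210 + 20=-56*l^3 - 493*l^2 + 703*l + 330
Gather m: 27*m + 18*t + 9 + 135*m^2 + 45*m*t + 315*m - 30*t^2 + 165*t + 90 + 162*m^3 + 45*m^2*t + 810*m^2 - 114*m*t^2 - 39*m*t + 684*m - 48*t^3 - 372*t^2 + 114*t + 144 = 162*m^3 + m^2*(45*t + 945) + m*(-114*t^2 + 6*t + 1026) - 48*t^3 - 402*t^2 + 297*t + 243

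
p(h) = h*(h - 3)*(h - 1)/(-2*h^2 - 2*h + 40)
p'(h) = h*(h - 3)*(h - 1)*(4*h + 2)/(-2*h^2 - 2*h + 40)^2 + h*(h - 3)/(-2*h^2 - 2*h + 40) + h*(h - 1)/(-2*h^2 - 2*h + 40) + (h - 3)*(h - 1)/(-2*h^2 - 2*h + 40)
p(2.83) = -0.05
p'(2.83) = 0.20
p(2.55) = -0.08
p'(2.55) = 0.05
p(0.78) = 0.01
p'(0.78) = -0.04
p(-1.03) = -0.21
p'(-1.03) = 0.37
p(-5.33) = 45.64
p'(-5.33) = 121.94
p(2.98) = -0.01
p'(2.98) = 0.35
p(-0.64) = -0.09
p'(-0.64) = 0.23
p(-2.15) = -0.99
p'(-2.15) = 1.16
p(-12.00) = 10.45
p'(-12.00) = -0.23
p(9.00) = -3.09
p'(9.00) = -0.41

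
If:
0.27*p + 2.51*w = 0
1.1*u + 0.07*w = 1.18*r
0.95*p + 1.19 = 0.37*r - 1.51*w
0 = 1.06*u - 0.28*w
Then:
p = -1.49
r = 0.05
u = 0.04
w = 0.16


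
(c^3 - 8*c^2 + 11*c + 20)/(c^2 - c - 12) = (c^2 - 4*c - 5)/(c + 3)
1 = 1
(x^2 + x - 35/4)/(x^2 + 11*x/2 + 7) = (x - 5/2)/(x + 2)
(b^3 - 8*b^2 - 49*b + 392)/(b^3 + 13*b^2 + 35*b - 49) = (b^2 - 15*b + 56)/(b^2 + 6*b - 7)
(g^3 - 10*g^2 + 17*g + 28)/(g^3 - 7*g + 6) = (g^3 - 10*g^2 + 17*g + 28)/(g^3 - 7*g + 6)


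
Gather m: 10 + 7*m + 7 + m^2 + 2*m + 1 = m^2 + 9*m + 18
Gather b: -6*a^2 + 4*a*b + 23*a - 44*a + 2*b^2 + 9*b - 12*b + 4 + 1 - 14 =-6*a^2 - 21*a + 2*b^2 + b*(4*a - 3) - 9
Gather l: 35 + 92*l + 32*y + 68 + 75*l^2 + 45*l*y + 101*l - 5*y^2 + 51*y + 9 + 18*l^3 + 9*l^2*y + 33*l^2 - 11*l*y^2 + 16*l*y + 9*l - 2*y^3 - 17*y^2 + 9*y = 18*l^3 + l^2*(9*y + 108) + l*(-11*y^2 + 61*y + 202) - 2*y^3 - 22*y^2 + 92*y + 112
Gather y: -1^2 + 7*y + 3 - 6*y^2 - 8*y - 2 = -6*y^2 - y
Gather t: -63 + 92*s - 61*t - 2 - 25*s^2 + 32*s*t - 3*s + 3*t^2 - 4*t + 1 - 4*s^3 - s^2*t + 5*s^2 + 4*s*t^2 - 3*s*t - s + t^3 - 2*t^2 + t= -4*s^3 - 20*s^2 + 88*s + t^3 + t^2*(4*s + 1) + t*(-s^2 + 29*s - 64) - 64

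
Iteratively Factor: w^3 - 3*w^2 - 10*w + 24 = (w - 2)*(w^2 - w - 12) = (w - 4)*(w - 2)*(w + 3)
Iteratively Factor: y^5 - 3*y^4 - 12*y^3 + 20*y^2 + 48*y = (y)*(y^4 - 3*y^3 - 12*y^2 + 20*y + 48) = y*(y + 2)*(y^3 - 5*y^2 - 2*y + 24) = y*(y - 4)*(y + 2)*(y^2 - y - 6) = y*(y - 4)*(y - 3)*(y + 2)*(y + 2)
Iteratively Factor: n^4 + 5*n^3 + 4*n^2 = (n + 4)*(n^3 + n^2) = (n + 1)*(n + 4)*(n^2) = n*(n + 1)*(n + 4)*(n)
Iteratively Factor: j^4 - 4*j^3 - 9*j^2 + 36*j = (j)*(j^3 - 4*j^2 - 9*j + 36) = j*(j + 3)*(j^2 - 7*j + 12) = j*(j - 4)*(j + 3)*(j - 3)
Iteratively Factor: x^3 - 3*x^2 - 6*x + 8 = (x - 4)*(x^2 + x - 2) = (x - 4)*(x + 2)*(x - 1)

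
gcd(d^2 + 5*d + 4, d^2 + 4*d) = d + 4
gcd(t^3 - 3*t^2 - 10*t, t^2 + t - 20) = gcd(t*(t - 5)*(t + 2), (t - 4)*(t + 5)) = 1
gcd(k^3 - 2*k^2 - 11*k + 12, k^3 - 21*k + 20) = k^2 - 5*k + 4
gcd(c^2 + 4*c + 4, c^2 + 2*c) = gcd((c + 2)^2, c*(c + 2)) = c + 2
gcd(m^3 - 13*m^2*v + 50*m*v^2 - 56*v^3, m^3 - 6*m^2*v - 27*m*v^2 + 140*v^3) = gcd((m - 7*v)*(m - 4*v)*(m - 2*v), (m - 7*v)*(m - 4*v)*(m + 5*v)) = m^2 - 11*m*v + 28*v^2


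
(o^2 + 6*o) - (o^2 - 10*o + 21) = 16*o - 21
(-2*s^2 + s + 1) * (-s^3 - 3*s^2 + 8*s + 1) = 2*s^5 + 5*s^4 - 20*s^3 + 3*s^2 + 9*s + 1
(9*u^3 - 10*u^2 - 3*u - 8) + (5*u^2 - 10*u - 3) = 9*u^3 - 5*u^2 - 13*u - 11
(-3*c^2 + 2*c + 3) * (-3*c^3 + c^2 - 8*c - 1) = 9*c^5 - 9*c^4 + 17*c^3 - 10*c^2 - 26*c - 3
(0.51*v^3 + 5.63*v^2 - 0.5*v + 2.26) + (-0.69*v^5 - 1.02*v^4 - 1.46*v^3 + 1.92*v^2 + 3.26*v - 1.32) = -0.69*v^5 - 1.02*v^4 - 0.95*v^3 + 7.55*v^2 + 2.76*v + 0.94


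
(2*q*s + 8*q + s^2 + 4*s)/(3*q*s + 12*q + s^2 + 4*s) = (2*q + s)/(3*q + s)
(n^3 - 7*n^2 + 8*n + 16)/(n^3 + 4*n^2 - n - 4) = (n^2 - 8*n + 16)/(n^2 + 3*n - 4)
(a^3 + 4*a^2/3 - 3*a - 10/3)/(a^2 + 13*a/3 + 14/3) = (3*a^2 - 2*a - 5)/(3*a + 7)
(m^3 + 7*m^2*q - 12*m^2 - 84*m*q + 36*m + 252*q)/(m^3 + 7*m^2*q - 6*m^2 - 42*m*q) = (m - 6)/m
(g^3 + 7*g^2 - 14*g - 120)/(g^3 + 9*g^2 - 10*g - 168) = (g + 5)/(g + 7)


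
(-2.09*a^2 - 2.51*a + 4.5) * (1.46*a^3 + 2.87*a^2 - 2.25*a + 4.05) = -3.0514*a^5 - 9.6629*a^4 + 4.0688*a^3 + 10.098*a^2 - 20.2905*a + 18.225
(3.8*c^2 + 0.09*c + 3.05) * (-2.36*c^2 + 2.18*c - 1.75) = -8.968*c^4 + 8.0716*c^3 - 13.6518*c^2 + 6.4915*c - 5.3375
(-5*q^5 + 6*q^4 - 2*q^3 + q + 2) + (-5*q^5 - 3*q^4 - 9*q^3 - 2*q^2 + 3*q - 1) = -10*q^5 + 3*q^4 - 11*q^3 - 2*q^2 + 4*q + 1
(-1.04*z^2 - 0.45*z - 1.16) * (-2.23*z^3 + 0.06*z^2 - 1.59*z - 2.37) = 2.3192*z^5 + 0.9411*z^4 + 4.2134*z^3 + 3.1107*z^2 + 2.9109*z + 2.7492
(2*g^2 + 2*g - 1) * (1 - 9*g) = -18*g^3 - 16*g^2 + 11*g - 1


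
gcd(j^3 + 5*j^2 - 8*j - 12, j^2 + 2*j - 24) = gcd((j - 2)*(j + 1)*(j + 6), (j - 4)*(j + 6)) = j + 6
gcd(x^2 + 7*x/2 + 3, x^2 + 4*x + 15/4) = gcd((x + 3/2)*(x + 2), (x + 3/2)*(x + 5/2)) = x + 3/2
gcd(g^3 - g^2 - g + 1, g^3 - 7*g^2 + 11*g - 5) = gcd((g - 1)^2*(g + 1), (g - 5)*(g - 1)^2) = g^2 - 2*g + 1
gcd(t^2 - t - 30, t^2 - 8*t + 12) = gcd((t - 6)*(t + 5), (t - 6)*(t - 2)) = t - 6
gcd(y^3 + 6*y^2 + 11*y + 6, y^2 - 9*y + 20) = 1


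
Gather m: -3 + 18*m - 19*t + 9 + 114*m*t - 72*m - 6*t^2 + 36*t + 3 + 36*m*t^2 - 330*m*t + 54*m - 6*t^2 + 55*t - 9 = m*(36*t^2 - 216*t) - 12*t^2 + 72*t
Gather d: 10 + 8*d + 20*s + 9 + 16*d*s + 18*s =d*(16*s + 8) + 38*s + 19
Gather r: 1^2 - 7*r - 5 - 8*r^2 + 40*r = -8*r^2 + 33*r - 4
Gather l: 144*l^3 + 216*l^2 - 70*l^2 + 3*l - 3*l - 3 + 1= 144*l^3 + 146*l^2 - 2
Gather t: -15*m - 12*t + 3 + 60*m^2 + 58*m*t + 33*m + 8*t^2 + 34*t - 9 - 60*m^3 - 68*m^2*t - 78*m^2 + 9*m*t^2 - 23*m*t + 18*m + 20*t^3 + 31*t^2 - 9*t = -60*m^3 - 18*m^2 + 36*m + 20*t^3 + t^2*(9*m + 39) + t*(-68*m^2 + 35*m + 13) - 6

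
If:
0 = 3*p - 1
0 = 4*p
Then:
No Solution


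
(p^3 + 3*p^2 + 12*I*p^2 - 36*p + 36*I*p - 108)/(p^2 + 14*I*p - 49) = (p^3 + p^2*(3 + 12*I) + 36*p*(-1 + I) - 108)/(p^2 + 14*I*p - 49)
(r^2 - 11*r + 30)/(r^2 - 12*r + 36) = (r - 5)/(r - 6)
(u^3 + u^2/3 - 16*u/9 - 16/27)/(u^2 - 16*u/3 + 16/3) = (9*u^2 + 15*u + 4)/(9*(u - 4))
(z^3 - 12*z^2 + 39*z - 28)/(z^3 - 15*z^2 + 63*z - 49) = (z - 4)/(z - 7)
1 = 1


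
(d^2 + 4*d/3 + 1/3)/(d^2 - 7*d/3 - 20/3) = (3*d^2 + 4*d + 1)/(3*d^2 - 7*d - 20)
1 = 1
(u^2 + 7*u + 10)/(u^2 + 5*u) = (u + 2)/u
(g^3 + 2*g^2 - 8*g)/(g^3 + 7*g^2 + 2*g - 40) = g/(g + 5)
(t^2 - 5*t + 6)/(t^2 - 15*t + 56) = (t^2 - 5*t + 6)/(t^2 - 15*t + 56)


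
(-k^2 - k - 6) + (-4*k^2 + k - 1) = -5*k^2 - 7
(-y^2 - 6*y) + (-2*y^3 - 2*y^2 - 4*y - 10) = -2*y^3 - 3*y^2 - 10*y - 10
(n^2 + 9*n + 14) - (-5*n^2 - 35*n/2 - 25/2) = 6*n^2 + 53*n/2 + 53/2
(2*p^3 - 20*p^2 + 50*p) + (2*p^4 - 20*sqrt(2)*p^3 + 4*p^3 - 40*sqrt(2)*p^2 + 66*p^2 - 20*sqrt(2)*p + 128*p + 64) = 2*p^4 - 20*sqrt(2)*p^3 + 6*p^3 - 40*sqrt(2)*p^2 + 46*p^2 - 20*sqrt(2)*p + 178*p + 64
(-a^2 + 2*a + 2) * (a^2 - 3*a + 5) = -a^4 + 5*a^3 - 9*a^2 + 4*a + 10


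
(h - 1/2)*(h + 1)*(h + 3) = h^3 + 7*h^2/2 + h - 3/2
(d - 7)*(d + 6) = d^2 - d - 42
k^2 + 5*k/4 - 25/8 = (k - 5/4)*(k + 5/2)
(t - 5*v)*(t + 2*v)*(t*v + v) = t^3*v - 3*t^2*v^2 + t^2*v - 10*t*v^3 - 3*t*v^2 - 10*v^3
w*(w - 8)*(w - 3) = w^3 - 11*w^2 + 24*w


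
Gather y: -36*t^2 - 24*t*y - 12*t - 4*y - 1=-36*t^2 - 12*t + y*(-24*t - 4) - 1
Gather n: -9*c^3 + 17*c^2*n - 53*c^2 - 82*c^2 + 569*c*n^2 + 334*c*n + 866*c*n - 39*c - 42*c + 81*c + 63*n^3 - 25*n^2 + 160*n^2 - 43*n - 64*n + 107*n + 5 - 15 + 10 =-9*c^3 - 135*c^2 + 63*n^3 + n^2*(569*c + 135) + n*(17*c^2 + 1200*c)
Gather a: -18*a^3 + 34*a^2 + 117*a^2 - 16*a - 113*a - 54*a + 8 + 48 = -18*a^3 + 151*a^2 - 183*a + 56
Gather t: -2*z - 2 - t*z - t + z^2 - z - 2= t*(-z - 1) + z^2 - 3*z - 4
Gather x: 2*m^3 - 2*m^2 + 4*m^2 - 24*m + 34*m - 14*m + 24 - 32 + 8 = 2*m^3 + 2*m^2 - 4*m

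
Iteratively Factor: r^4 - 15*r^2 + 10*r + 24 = (r - 3)*(r^3 + 3*r^2 - 6*r - 8) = (r - 3)*(r + 1)*(r^2 + 2*r - 8) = (r - 3)*(r - 2)*(r + 1)*(r + 4)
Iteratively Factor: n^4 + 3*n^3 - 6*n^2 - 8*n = (n)*(n^3 + 3*n^2 - 6*n - 8) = n*(n + 1)*(n^2 + 2*n - 8) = n*(n + 1)*(n + 4)*(n - 2)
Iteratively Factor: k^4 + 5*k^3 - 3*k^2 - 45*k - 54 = (k + 2)*(k^3 + 3*k^2 - 9*k - 27) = (k + 2)*(k + 3)*(k^2 - 9) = (k + 2)*(k + 3)^2*(k - 3)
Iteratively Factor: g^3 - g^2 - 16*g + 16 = (g - 1)*(g^2 - 16) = (g - 4)*(g - 1)*(g + 4)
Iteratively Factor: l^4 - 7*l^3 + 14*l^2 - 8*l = (l - 2)*(l^3 - 5*l^2 + 4*l) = l*(l - 2)*(l^2 - 5*l + 4) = l*(l - 2)*(l - 1)*(l - 4)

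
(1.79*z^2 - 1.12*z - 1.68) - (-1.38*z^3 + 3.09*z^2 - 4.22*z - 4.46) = 1.38*z^3 - 1.3*z^2 + 3.1*z + 2.78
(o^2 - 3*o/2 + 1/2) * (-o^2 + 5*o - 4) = -o^4 + 13*o^3/2 - 12*o^2 + 17*o/2 - 2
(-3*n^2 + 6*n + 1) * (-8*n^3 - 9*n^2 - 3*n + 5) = 24*n^5 - 21*n^4 - 53*n^3 - 42*n^2 + 27*n + 5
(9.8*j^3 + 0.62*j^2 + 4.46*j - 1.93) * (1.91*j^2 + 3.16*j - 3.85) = 18.718*j^5 + 32.1522*j^4 - 27.2522*j^3 + 8.0203*j^2 - 23.2698*j + 7.4305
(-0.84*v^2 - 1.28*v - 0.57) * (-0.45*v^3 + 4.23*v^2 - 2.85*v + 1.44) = 0.378*v^5 - 2.9772*v^4 - 2.7639*v^3 + 0.0272999999999999*v^2 - 0.2187*v - 0.8208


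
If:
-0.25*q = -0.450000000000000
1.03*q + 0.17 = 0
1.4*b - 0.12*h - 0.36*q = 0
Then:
No Solution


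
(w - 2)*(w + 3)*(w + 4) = w^3 + 5*w^2 - 2*w - 24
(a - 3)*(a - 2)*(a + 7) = a^3 + 2*a^2 - 29*a + 42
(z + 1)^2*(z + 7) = z^3 + 9*z^2 + 15*z + 7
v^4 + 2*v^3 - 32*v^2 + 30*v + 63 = (v - 3)^2*(v + 1)*(v + 7)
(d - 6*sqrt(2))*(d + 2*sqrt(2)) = d^2 - 4*sqrt(2)*d - 24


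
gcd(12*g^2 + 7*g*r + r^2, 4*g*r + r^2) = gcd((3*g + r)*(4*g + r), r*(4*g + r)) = 4*g + r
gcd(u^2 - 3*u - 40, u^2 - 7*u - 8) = u - 8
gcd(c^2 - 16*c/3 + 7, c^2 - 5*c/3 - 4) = c - 3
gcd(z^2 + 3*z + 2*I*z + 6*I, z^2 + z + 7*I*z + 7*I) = 1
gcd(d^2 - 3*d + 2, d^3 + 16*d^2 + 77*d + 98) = 1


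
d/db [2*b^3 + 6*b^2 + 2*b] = 6*b^2 + 12*b + 2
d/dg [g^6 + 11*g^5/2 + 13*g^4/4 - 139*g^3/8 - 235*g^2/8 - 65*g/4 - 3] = 6*g^5 + 55*g^4/2 + 13*g^3 - 417*g^2/8 - 235*g/4 - 65/4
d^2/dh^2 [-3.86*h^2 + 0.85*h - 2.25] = -7.72000000000000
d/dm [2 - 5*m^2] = -10*m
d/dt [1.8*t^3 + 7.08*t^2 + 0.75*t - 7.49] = 5.4*t^2 + 14.16*t + 0.75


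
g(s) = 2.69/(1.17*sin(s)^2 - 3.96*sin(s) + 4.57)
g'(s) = 2.69*(-2.34*sin(s)*cos(s) + 3.96*cos(s))/(1.17*sin(s)^2 - 3.96*sin(s) + 4.57)^2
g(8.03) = 1.49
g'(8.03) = -0.24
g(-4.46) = 1.47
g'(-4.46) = -0.34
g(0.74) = 1.11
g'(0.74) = 0.80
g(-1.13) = 0.30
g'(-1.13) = 0.08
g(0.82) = 1.17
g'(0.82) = 0.78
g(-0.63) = 0.37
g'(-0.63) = 0.22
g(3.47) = 0.45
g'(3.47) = -0.34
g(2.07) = 1.35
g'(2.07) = -0.62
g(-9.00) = 0.42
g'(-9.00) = -0.29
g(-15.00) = 0.35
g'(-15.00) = -0.19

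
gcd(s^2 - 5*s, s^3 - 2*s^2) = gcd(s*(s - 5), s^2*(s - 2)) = s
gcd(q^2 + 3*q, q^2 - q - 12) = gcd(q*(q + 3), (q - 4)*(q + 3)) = q + 3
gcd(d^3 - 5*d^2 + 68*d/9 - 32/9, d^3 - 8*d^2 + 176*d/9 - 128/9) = d^2 - 4*d + 32/9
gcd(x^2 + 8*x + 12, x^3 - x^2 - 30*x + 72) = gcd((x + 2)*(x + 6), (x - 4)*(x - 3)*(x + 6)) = x + 6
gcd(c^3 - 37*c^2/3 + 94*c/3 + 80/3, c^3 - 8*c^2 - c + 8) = c - 8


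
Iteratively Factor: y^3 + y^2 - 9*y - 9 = (y + 1)*(y^2 - 9) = (y - 3)*(y + 1)*(y + 3)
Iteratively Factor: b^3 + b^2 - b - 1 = (b - 1)*(b^2 + 2*b + 1) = (b - 1)*(b + 1)*(b + 1)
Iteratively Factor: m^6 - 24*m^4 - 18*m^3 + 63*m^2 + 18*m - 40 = (m - 5)*(m^5 + 5*m^4 + m^3 - 13*m^2 - 2*m + 8) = (m - 5)*(m - 1)*(m^4 + 6*m^3 + 7*m^2 - 6*m - 8) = (m - 5)*(m - 1)*(m + 1)*(m^3 + 5*m^2 + 2*m - 8) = (m - 5)*(m - 1)*(m + 1)*(m + 4)*(m^2 + m - 2) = (m - 5)*(m - 1)^2*(m + 1)*(m + 4)*(m + 2)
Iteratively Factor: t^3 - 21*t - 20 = (t - 5)*(t^2 + 5*t + 4) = (t - 5)*(t + 1)*(t + 4)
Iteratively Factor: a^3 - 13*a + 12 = (a + 4)*(a^2 - 4*a + 3) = (a - 3)*(a + 4)*(a - 1)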